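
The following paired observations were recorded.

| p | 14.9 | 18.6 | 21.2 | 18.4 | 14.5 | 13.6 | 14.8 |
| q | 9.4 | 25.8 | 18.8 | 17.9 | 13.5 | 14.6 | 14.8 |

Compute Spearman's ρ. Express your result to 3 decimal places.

0.714

Rank p: 4, 6, 7, 5, 2, 1, 3
Rank q: 1, 7, 6, 5, 2, 3, 4
d = rank(p) − rank(q): 3, -1, 1, 0, 0, -2, -1; Σd² = 16
ρ = 1 − 6Σd² / [n(n²−1)] = 1 − 6×16 / (7×48) = 1 − 96/336 ≈ 0.714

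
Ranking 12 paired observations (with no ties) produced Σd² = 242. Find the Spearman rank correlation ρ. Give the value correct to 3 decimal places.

ρ = 1 − 6Σd² / [n(n²−1)] = 1 − 6×242 / (12×143)
  = 1 − 1452/1716 = 1 − 0.8462 ≈ 0.154

0.154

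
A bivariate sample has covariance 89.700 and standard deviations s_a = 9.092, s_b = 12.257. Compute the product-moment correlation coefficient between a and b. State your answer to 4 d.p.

0.8049

r = Cov(a,b) / (s_a · s_b) = 89.700 / (9.092 × 12.257)
  = 89.700 / 111.4406 ≈ 0.8049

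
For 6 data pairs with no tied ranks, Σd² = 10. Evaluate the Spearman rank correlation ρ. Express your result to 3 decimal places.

0.714

ρ = 1 − 6Σd² / [n(n²−1)] = 1 − 6×10 / (6×35)
  = 1 − 60/210 = 1 − 0.2857 ≈ 0.714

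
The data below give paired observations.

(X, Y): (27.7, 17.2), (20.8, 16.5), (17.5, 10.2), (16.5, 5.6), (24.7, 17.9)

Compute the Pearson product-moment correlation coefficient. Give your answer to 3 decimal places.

0.859

n = 5, ΣX = 107.2, ΣY = 67.4, ΣX² = 2388.52, ΣY² = 1023.9, ΣXY = 1532.67
nΣXY − ΣXΣY = 7663.35 − 7225.28 = 438.07
nΣX² − (ΣX)² = 11942.6 − 11491.84 = 450.76; nΣY² − (ΣY)² = 5119.5 − 4542.76 = 576.74
r = 438.07 / √(450.76 × 576.74) = 438.07 / 509.8738 ≈ 0.859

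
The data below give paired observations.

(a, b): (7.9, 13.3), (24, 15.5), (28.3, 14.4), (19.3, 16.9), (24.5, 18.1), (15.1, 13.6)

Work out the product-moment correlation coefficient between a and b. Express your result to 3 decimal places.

n = 6, Σa = 119.1, Σb = 91.8, Σa² = 2640.05, Σb² = 1422.68, Σab = 1859.57
nΣab − ΣaΣb = 11157.42 − 10933.38 = 224.04
nΣa² − (Σa)² = 15840.3 − 14184.81 = 1655.49; nΣb² − (Σb)² = 8536.08 − 8427.24 = 108.84
r = 224.04 / √(1655.49 × 108.84) = 224.04 / 424.4803 ≈ 0.528

0.528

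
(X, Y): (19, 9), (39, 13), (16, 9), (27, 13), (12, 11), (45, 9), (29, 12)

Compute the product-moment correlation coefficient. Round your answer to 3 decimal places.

n = 7, ΣX = 187, ΣY = 76, ΣX² = 5877, ΣY² = 846, ΣXY = 2058
nΣXY − ΣXΣY = 14406 − 14212 = 194
nΣX² − (ΣX)² = 41139 − 34969 = 6170; nΣY² − (ΣY)² = 5922 − 5776 = 146
r = 194 / √(6170 × 146) = 194 / 949.1154 ≈ 0.204

0.204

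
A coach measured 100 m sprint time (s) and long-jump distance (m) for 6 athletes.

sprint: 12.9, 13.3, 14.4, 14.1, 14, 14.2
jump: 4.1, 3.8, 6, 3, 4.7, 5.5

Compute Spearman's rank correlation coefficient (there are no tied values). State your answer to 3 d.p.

Rank sprint: 1, 2, 6, 4, 3, 5
Rank jump: 3, 2, 6, 1, 4, 5
d = rank(sprint) − rank(jump): -2, 0, 0, 3, -1, 0; Σd² = 14
ρ = 1 − 6Σd² / [n(n²−1)] = 1 − 6×14 / (6×35) = 1 − 84/210 ≈ 0.600

0.600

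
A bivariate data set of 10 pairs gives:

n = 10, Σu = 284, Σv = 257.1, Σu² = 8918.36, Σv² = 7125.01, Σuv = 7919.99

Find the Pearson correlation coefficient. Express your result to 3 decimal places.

r = (nΣuv − ΣuΣv) / √[(nΣu² − (Σu)²)(nΣv² − (Σv)²)]
Numerator: 10×7919.99 − 284×257.1 = 6183.5
Denominator: √[(89183.6 − 80656)(71250.1 − 66100.41)] = √[8527.6 × 5149.69] = 6626.8014
r = 6183.5 / 6626.8014 ≈ 0.933

0.933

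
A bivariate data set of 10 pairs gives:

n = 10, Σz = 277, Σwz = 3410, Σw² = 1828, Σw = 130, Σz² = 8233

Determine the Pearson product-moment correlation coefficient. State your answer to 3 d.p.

r = (nΣwz − ΣwΣz) / √[(nΣw² − (Σw)²)(nΣz² − (Σz)²)]
Numerator: 10×3410 − 130×277 = -1910
Denominator: √[(18280 − 16900)(82330 − 76729)] = √[1380 × 5601] = 2780.1763
r = -1910 / 2780.1763 ≈ -0.687

-0.687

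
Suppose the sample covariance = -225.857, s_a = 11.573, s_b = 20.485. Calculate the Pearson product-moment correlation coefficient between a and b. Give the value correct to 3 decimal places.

r = Cov(a,b) / (s_a · s_b) = -225.857 / (11.573 × 20.485)
  = -225.857 / 237.0729 ≈ -0.953

-0.953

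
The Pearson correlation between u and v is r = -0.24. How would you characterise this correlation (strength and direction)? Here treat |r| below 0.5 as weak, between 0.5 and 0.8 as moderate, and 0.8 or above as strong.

weak negative

r = -0.24 < 0 so the relationship is negative.
|r| = 0.24, which falls in the weak range.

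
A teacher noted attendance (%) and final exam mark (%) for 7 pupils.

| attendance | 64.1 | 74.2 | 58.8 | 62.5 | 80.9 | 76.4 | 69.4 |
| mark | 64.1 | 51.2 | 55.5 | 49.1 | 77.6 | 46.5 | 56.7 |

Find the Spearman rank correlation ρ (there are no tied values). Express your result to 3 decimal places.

Rank attendance: 3, 5, 1, 2, 7, 6, 4
Rank mark: 6, 3, 4, 2, 7, 1, 5
d = rank(attendance) − rank(mark): -3, 2, -3, 0, 0, 5, -1; Σd² = 48
ρ = 1 − 6Σd² / [n(n²−1)] = 1 − 6×48 / (7×48) = 1 − 288/336 ≈ 0.143

0.143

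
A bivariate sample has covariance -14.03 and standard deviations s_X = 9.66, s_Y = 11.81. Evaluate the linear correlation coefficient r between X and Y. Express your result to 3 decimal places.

-0.123

r = Cov(X,Y) / (s_X · s_Y) = -14.03 / (9.66 × 11.81)
  = -14.03 / 114.0846 ≈ -0.123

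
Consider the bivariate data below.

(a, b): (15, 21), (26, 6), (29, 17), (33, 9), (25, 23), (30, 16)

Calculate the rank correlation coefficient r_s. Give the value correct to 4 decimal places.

Rank a: 1, 3, 4, 6, 2, 5
Rank b: 5, 1, 4, 2, 6, 3
d = rank(a) − rank(b): -4, 2, 0, 4, -4, 2; Σd² = 56
ρ = 1 − 6Σd² / [n(n²−1)] = 1 − 6×56 / (6×35) = 1 − 336/210 ≈ -0.6000

-0.6000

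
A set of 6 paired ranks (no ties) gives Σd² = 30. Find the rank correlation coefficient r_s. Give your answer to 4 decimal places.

0.1429

ρ = 1 − 6Σd² / [n(n²−1)] = 1 − 6×30 / (6×35)
  = 1 − 180/210 = 1 − 0.85714 ≈ 0.1429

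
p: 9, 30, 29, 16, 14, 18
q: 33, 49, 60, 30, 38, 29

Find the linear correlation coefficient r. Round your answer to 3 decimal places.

n = 6, Σp = 116, Σq = 239, Σp² = 2598, Σq² = 10275, Σpq = 5041
nΣpq − ΣpΣq = 30246 − 27724 = 2522
nΣp² − (Σp)² = 15588 − 13456 = 2132; nΣq² − (Σq)² = 61650 − 57121 = 4529
r = 2522 / √(2132 × 4529) = 2522 / 3107.3828 ≈ 0.812

0.812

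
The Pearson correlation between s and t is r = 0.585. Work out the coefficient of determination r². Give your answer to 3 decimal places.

r² = (0.585)² = 0.342

0.342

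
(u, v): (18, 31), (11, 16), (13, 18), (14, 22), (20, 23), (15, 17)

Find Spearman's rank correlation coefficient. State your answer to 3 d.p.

Rank u: 5, 1, 2, 3, 6, 4
Rank v: 6, 1, 3, 4, 5, 2
d = rank(u) − rank(v): -1, 0, -1, -1, 1, 2; Σd² = 8
ρ = 1 − 6Σd² / [n(n²−1)] = 1 − 6×8 / (6×35) = 1 − 48/210 ≈ 0.771

0.771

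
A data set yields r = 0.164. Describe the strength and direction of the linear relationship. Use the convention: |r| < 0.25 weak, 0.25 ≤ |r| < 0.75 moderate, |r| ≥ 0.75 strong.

weak positive

r = 0.164 > 0 so the relationship is positive.
|r| = 0.164, which falls in the weak range.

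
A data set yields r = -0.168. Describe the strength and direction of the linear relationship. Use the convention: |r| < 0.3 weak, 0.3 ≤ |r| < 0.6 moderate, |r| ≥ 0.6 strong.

weak negative

r = -0.168 < 0 so the relationship is negative.
|r| = 0.168, which falls in the weak range.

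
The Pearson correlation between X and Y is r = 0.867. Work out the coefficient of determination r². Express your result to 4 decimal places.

r² = (0.867)² = 0.7517

0.7517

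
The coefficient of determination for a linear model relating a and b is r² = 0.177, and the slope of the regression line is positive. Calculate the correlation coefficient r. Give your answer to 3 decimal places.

|r| = √0.177 = 0.421
The association is positive, so r = 0.421.

0.421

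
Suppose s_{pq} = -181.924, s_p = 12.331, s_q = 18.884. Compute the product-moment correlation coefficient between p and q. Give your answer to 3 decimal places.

r = Cov(p,q) / (s_p · s_q) = -181.924 / (12.331 × 18.884)
  = -181.924 / 232.8586 ≈ -0.781

-0.781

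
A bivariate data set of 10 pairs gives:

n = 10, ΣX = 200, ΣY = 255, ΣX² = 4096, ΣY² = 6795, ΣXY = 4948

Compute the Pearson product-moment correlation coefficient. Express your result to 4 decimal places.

r = (nΣXY − ΣXΣY) / √[(nΣX² − (ΣX)²)(nΣY² − (ΣY)²)]
Numerator: 10×4948 − 200×255 = -1520
Denominator: √[(40960 − 40000)(67950 − 65025)] = √[960 × 2925] = 1675.7088
r = -1520 / 1675.7088 ≈ -0.9071

-0.9071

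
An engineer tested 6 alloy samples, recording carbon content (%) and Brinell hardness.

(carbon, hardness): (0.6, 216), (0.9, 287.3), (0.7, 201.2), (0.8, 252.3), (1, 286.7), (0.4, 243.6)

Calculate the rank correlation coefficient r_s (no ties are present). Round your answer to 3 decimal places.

Rank carbon: 2, 5, 3, 4, 6, 1
Rank hardness: 2, 6, 1, 4, 5, 3
d = rank(carbon) − rank(hardness): 0, -1, 2, 0, 1, -2; Σd² = 10
ρ = 1 − 6Σd² / [n(n²−1)] = 1 − 6×10 / (6×35) = 1 − 60/210 ≈ 0.714

0.714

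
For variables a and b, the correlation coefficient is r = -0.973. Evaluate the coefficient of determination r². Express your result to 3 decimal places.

r² = (-0.973)² = 0.947

0.947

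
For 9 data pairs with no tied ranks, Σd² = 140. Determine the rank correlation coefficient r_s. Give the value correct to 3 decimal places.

-0.167

ρ = 1 − 6Σd² / [n(n²−1)] = 1 − 6×140 / (9×80)
  = 1 − 840/720 = 1 − 1.1667 ≈ -0.167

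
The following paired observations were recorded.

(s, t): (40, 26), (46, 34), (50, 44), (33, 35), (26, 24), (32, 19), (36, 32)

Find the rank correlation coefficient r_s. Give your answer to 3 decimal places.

Rank s: 5, 6, 7, 3, 1, 2, 4
Rank t: 3, 5, 7, 6, 2, 1, 4
d = rank(s) − rank(t): 2, 1, 0, -3, -1, 1, 0; Σd² = 16
ρ = 1 − 6Σd² / [n(n²−1)] = 1 − 6×16 / (7×48) = 1 − 96/336 ≈ 0.714

0.714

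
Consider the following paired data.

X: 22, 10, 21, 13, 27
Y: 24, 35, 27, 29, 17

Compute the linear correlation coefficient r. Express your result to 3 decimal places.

-0.947

n = 5, ΣX = 93, ΣY = 132, ΣX² = 1923, ΣY² = 3660, ΣXY = 2281
nΣXY − ΣXΣY = 11405 − 12276 = -871
nΣX² − (ΣX)² = 9615 − 8649 = 966; nΣY² − (ΣY)² = 18300 − 17424 = 876
r = -871 / √(966 × 876) = -871 / 919.9000 ≈ -0.947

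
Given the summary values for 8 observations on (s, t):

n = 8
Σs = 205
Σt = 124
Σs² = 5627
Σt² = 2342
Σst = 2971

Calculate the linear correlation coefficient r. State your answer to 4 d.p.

-0.5211

r = (nΣst − ΣsΣt) / √[(nΣs² − (Σs)²)(nΣt² − (Σt)²)]
Numerator: 8×2971 − 205×124 = -1652
Denominator: √[(45016 − 42025)(18736 − 15376)] = √[2991 × 3360] = 3170.1356
r = -1652 / 3170.1356 ≈ -0.5211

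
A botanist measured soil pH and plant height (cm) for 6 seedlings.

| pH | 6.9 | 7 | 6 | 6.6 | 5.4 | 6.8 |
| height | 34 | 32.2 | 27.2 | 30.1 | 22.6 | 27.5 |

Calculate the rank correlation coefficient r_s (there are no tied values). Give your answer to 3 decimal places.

Rank pH: 5, 6, 2, 3, 1, 4
Rank height: 6, 5, 2, 4, 1, 3
d = rank(pH) − rank(height): -1, 1, 0, -1, 0, 1; Σd² = 4
ρ = 1 − 6Σd² / [n(n²−1)] = 1 − 6×4 / (6×35) = 1 − 24/210 ≈ 0.886

0.886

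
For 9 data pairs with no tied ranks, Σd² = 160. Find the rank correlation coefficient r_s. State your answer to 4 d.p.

-0.3333

ρ = 1 − 6Σd² / [n(n²−1)] = 1 − 6×160 / (9×80)
  = 1 − 960/720 = 1 − 1.33333 ≈ -0.3333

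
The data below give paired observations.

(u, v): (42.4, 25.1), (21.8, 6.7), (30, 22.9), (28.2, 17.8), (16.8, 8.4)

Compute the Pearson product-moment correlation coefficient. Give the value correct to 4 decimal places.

n = 5, Σu = 139.2, Σv = 80.9, Σu² = 4250.48, Σv² = 1586.71, Σuv = 2540.38
nΣuv − ΣuΣv = 12701.9 − 11261.28 = 1440.62
nΣu² − (Σu)² = 21252.4 − 19376.64 = 1875.76; nΣv² − (Σv)² = 7933.55 − 6544.81 = 1388.74
r = 1440.62 / √(1875.76 × 1388.74) = 1440.62 / 1613.9836 ≈ 0.8926

0.8926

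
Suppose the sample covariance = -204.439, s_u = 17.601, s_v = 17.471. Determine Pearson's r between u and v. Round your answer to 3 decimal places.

-0.665

r = Cov(u,v) / (s_u · s_v) = -204.439 / (17.601 × 17.471)
  = -204.439 / 307.5071 ≈ -0.665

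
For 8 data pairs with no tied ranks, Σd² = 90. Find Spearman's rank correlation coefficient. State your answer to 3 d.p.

-0.071

ρ = 1 − 6Σd² / [n(n²−1)] = 1 − 6×90 / (8×63)
  = 1 − 540/504 = 1 − 1.0714 ≈ -0.071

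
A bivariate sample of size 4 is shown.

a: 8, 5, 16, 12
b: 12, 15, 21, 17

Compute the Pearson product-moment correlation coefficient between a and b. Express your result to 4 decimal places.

n = 4, Σa = 41, Σb = 65, Σa² = 489, Σb² = 1099, Σab = 711
nΣab − ΣaΣb = 2844 − 2665 = 179
nΣa² − (Σa)² = 1956 − 1681 = 275; nΣb² − (Σb)² = 4396 − 4225 = 171
r = 179 / √(275 × 171) = 179 / 216.8525 ≈ 0.8254

0.8254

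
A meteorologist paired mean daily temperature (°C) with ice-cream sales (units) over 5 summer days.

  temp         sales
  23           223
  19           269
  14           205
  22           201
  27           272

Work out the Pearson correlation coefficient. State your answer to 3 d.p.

n = 5, Σx = 105, Σy = 1170, Σx² = 2299, Σy² = 278500, Σxy = 24876
nΣxy − ΣxΣy = 124380 − 122850 = 1530
nΣx² − (Σx)² = 11495 − 11025 = 470; nΣy² − (Σy)² = 1392500 − 1368900 = 23600
r = 1530 / √(470 × 23600) = 1530 / 3330.4654 ≈ 0.459

0.459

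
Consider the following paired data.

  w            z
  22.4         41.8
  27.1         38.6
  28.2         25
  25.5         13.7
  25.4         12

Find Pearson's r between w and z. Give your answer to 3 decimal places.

n = 5, Σw = 128.6, Σz = 131.1, Σw² = 3326.82, Σz² = 4193.89, Σwz = 3341.53
nΣwz − ΣwΣz = 16707.65 − 16859.46 = -151.81
nΣw² − (Σw)² = 16634.1 − 16537.96 = 96.14; nΣz² − (Σz)² = 20969.45 − 17187.21 = 3782.24
r = -151.81 / √(96.14 × 3782.24) = -151.81 / 603.0129 ≈ -0.252

-0.252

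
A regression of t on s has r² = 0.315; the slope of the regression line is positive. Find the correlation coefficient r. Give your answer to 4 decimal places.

|r| = √0.315 = 0.5612
The association is positive, so r = 0.5612.

0.5612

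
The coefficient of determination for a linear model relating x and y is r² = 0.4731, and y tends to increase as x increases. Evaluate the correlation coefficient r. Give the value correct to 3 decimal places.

|r| = √0.4731 = 0.688
The association is positive, so r = 0.688.

0.688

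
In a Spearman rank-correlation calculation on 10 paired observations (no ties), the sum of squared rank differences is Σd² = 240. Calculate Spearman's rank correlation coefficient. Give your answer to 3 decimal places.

-0.455

ρ = 1 − 6Σd² / [n(n²−1)] = 1 − 6×240 / (10×99)
  = 1 − 1440/990 = 1 − 1.4545 ≈ -0.455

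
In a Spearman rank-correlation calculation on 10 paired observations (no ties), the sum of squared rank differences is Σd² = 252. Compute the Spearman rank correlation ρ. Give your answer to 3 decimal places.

ρ = 1 − 6Σd² / [n(n²−1)] = 1 − 6×252 / (10×99)
  = 1 − 1512/990 = 1 − 1.5273 ≈ -0.527

-0.527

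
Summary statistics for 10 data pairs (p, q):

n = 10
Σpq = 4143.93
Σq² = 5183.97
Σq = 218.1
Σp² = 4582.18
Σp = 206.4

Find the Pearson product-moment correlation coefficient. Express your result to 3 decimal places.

-0.964

r = (nΣpq − ΣpΣq) / √[(nΣp² − (Σp)²)(nΣq² − (Σq)²)]
Numerator: 10×4143.93 − 206.4×218.1 = -3576.54
Denominator: √[(45821.8 − 42600.96)(51839.7 − 47567.61)] = √[3220.84 × 4272.09] = 3709.4094
r = -3576.54 / 3709.4094 ≈ -0.964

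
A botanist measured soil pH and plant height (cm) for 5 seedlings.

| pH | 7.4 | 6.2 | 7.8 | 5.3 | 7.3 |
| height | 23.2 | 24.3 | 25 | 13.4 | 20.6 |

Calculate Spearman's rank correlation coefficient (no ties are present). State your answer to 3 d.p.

0.700

Rank pH: 4, 2, 5, 1, 3
Rank height: 3, 4, 5, 1, 2
d = rank(pH) − rank(height): 1, -2, 0, 0, 1; Σd² = 6
ρ = 1 − 6Σd² / [n(n²−1)] = 1 − 6×6 / (5×24) = 1 − 36/120 ≈ 0.700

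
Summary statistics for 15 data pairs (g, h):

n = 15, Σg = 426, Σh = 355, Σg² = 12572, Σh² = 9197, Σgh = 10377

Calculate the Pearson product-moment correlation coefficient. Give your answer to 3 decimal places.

0.481

r = (nΣgh − ΣgΣh) / √[(nΣg² − (Σg)²)(nΣh² − (Σh)²)]
Numerator: 15×10377 − 426×355 = 4425
Denominator: √[(188580 − 181476)(137955 − 126025)] = √[7104 × 11930] = 9206.0154
r = 4425 / 9206.0154 ≈ 0.481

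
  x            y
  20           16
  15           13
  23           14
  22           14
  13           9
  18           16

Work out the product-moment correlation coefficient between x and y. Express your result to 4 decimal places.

n = 6, Σx = 111, Σy = 82, Σx² = 2131, Σy² = 1154, Σxy = 1550
nΣxy − ΣxΣy = 9300 − 9102 = 198
nΣx² − (Σx)² = 12786 − 12321 = 465; nΣy² − (Σy)² = 6924 − 6724 = 200
r = 198 / √(465 × 200) = 198 / 304.9590 ≈ 0.6493

0.6493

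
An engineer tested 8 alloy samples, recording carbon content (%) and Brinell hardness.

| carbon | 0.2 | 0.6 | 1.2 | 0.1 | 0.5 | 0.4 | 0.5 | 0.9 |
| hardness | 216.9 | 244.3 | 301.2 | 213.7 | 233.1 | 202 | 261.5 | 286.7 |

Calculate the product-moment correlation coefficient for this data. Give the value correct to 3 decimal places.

0.906

n = 8, Σx = 4.4, Σy = 1959.4, Σx² = 3.32, Σy² = 488835.98, Σxy = 1158.9
nΣxy − ΣxΣy = 9271.2 − 8621.36 = 649.84
nΣx² − (Σx)² = 26.56 − 19.36 = 7.2; nΣy² − (Σy)² = 3910687.84 − 3839248.36 = 71439.48
r = 649.84 / √(7.2 × 71439.48) = 649.84 / 717.1919 ≈ 0.906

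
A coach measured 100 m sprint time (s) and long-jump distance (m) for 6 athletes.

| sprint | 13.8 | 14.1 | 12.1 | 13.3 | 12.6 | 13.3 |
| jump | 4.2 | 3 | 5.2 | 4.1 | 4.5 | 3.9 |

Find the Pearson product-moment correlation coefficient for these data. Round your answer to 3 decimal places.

-0.893

n = 6, Σx = 79.2, Σy = 24.9, Σx² = 1048.2, Σy² = 105.95, Σxy = 326.28
nΣxy − ΣxΣy = 1957.68 − 1972.08 = -14.4
nΣx² − (Σx)² = 6289.2 − 6272.64 = 16.56; nΣy² − (Σy)² = 635.7 − 620.01 = 15.69
r = -14.4 / √(16.56 × 15.69) = -14.4 / 16.1191 ≈ -0.893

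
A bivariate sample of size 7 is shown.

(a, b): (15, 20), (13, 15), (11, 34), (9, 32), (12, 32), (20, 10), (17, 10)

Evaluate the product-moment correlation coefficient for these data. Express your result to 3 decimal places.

-0.868

n = 7, Σa = 97, Σb = 153, Σa² = 1429, Σb² = 4029, Σab = 1911
nΣab − ΣaΣb = 13377 − 14841 = -1464
nΣa² − (Σa)² = 10003 − 9409 = 594; nΣb² − (Σb)² = 28203 − 23409 = 4794
r = -1464 / √(594 × 4794) = -1464 / 1687.4940 ≈ -0.868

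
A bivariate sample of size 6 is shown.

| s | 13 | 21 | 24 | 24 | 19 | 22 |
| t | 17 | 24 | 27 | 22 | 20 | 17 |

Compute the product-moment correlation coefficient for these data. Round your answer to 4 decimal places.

0.6273

n = 6, Σs = 123, Σt = 127, Σs² = 2607, Σt² = 2767, Σst = 2655
nΣst − ΣsΣt = 15930 − 15621 = 309
nΣs² − (Σs)² = 15642 − 15129 = 513; nΣt² − (Σt)² = 16602 − 16129 = 473
r = 309 / √(513 × 473) = 309 / 492.5942 ≈ 0.6273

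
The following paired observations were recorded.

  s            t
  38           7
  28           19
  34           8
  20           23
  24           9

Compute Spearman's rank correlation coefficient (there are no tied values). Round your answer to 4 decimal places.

-0.9000

Rank s: 5, 3, 4, 1, 2
Rank t: 1, 4, 2, 5, 3
d = rank(s) − rank(t): 4, -1, 2, -4, -1; Σd² = 38
ρ = 1 − 6Σd² / [n(n²−1)] = 1 − 6×38 / (5×24) = 1 − 228/120 ≈ -0.9000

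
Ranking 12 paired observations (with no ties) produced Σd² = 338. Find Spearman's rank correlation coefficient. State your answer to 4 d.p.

ρ = 1 − 6Σd² / [n(n²−1)] = 1 − 6×338 / (12×143)
  = 1 − 2028/1716 = 1 − 1.18182 ≈ -0.1818

-0.1818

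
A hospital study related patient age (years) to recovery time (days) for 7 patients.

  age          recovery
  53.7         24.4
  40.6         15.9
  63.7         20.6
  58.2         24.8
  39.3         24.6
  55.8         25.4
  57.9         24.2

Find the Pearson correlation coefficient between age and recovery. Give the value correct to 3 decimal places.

n = 7, Σx = 369.2, Σy = 159.9, Σx² = 19987.52, Σy² = 3723.53, Σxy = 8496.68
nΣxy − ΣxΣy = 59476.76 − 59035.08 = 441.68
nΣx² − (Σx)² = 139912.64 − 136308.64 = 3604; nΣy² − (Σy)² = 26064.71 − 25568.01 = 496.7
r = 441.68 / √(3604 × 496.7) = 441.68 / 1337.9487 ≈ 0.330

0.330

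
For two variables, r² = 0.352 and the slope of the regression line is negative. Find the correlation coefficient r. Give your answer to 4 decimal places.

|r| = √0.352 = 0.5933
The association is negative, so r = −0.5933.

-0.5933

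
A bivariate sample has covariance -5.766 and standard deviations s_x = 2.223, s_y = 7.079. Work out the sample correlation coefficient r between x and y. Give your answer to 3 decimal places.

r = Cov(x,y) / (s_x · s_y) = -5.766 / (2.223 × 7.079)
  = -5.766 / 15.7366 ≈ -0.366

-0.366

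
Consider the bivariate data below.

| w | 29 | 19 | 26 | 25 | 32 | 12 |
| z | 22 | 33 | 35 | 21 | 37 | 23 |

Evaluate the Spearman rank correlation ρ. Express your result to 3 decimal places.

Rank w: 5, 2, 4, 3, 6, 1
Rank z: 2, 4, 5, 1, 6, 3
d = rank(w) − rank(z): 3, -2, -1, 2, 0, -2; Σd² = 22
ρ = 1 − 6Σd² / [n(n²−1)] = 1 − 6×22 / (6×35) = 1 − 132/210 ≈ 0.371

0.371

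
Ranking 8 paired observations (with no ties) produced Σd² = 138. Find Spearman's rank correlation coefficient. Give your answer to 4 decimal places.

-0.6429

ρ = 1 − 6Σd² / [n(n²−1)] = 1 − 6×138 / (8×63)
  = 1 − 828/504 = 1 − 1.64286 ≈ -0.6429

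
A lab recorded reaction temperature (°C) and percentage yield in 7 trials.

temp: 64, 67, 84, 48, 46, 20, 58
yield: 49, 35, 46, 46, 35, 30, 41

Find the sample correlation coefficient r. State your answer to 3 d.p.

0.641

n = 7, Σx = 387, Σy = 282, Σx² = 23825, Σy² = 11664, Σxy = 16141
nΣxy − ΣxΣy = 112987 − 109134 = 3853
nΣx² − (Σx)² = 166775 − 149769 = 17006; nΣy² − (Σy)² = 81648 − 79524 = 2124
r = 3853 / √(17006 × 2124) = 3853 / 6010.0536 ≈ 0.641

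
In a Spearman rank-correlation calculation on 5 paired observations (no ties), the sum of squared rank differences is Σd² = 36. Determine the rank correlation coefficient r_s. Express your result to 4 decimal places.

-0.8000

ρ = 1 − 6Σd² / [n(n²−1)] = 1 − 6×36 / (5×24)
  = 1 − 216/120 = 1 − 1.80000 ≈ -0.8000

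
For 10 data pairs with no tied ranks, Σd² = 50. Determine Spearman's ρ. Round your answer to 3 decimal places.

0.697

ρ = 1 − 6Σd² / [n(n²−1)] = 1 − 6×50 / (10×99)
  = 1 − 300/990 = 1 − 0.3030 ≈ 0.697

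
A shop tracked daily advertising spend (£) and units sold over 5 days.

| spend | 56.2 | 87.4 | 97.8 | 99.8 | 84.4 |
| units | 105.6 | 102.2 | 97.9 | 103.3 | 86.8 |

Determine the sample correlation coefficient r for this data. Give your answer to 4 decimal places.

-0.2414

n = 5, Σx = 425.6, Σy = 495.8, Σx² = 37445.44, Σy² = 49385.74, Σxy = 42076.88
nΣxy − ΣxΣy = 210384.4 − 211012.48 = -628.08
nΣx² − (Σx)² = 187227.2 − 181135.36 = 6091.84; nΣy² − (Σy)² = 246928.7 − 245817.64 = 1111.06
r = -628.08 / √(6091.84 × 1111.06) = -628.08 / 2601.6148 ≈ -0.2414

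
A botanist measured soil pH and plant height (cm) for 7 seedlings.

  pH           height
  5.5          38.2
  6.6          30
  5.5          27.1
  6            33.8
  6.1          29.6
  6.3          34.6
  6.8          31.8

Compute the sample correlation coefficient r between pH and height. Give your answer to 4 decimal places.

n = 7, Σx = 42.8, Σy = 225.1, Σx² = 263.2, Σy² = 7320.65, Σxy = 1374.73
nΣxy − ΣxΣy = 9623.11 − 9634.28 = -11.17
nΣx² − (Σx)² = 1842.4 − 1831.84 = 10.56; nΣy² − (Σy)² = 51244.55 − 50670.01 = 574.54
r = -11.17 / √(10.56 × 574.54) = -11.17 / 77.8919 ≈ -0.1434

-0.1434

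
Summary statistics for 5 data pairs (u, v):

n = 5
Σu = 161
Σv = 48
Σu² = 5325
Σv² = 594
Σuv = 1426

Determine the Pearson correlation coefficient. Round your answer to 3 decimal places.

-0.873

r = (nΣuv − ΣuΣv) / √[(nΣu² − (Σu)²)(nΣv² − (Σv)²)]
Numerator: 5×1426 − 161×48 = -598
Denominator: √[(26625 − 25921)(2970 − 2304)] = √[704 × 666] = 684.7364
r = -598 / 684.7364 ≈ -0.873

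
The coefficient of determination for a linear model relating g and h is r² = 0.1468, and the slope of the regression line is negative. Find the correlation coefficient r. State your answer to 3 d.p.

|r| = √0.1468 = 0.383
The association is negative, so r = −0.383.

-0.383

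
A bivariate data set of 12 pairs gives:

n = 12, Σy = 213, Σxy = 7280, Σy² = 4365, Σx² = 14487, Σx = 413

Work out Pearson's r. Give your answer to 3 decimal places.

r = (nΣxy − ΣxΣy) / √[(nΣx² − (Σx)²)(nΣy² − (Σy)²)]
Numerator: 12×7280 − 413×213 = -609
Denominator: √[(173844 − 170569)(52380 − 45369)] = √[3275 × 7011] = 4791.7664
r = -609 / 4791.7664 ≈ -0.127

-0.127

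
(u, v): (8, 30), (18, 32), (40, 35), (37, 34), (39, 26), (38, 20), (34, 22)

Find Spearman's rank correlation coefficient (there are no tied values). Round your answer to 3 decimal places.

0.143

Rank u: 1, 2, 7, 4, 6, 5, 3
Rank v: 4, 5, 7, 6, 3, 1, 2
d = rank(u) − rank(v): -3, -3, 0, -2, 3, 4, 1; Σd² = 48
ρ = 1 − 6Σd² / [n(n²−1)] = 1 − 6×48 / (7×48) = 1 − 288/336 ≈ 0.143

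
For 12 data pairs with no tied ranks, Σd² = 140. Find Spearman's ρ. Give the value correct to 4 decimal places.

ρ = 1 − 6Σd² / [n(n²−1)] = 1 − 6×140 / (12×143)
  = 1 − 840/1716 = 1 − 0.48951 ≈ 0.5105

0.5105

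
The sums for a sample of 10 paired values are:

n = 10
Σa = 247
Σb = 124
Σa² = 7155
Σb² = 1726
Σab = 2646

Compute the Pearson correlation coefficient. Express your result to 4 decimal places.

r = (nΣab − ΣaΣb) / √[(nΣa² − (Σa)²)(nΣb² − (Σb)²)]
Numerator: 10×2646 − 247×124 = -4168
Denominator: √[(71550 − 61009)(17260 − 15376)] = √[10541 × 1884] = 4456.3712
r = -4168 / 4456.3712 ≈ -0.9353

-0.9353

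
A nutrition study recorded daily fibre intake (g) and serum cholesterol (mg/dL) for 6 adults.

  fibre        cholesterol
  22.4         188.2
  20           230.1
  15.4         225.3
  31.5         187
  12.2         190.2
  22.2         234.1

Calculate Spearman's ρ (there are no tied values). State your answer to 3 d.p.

-0.429

Rank fibre: 5, 3, 2, 6, 1, 4
Rank cholesterol: 2, 5, 4, 1, 3, 6
d = rank(fibre) − rank(cholesterol): 3, -2, -2, 5, -2, -2; Σd² = 50
ρ = 1 − 6Σd² / [n(n²−1)] = 1 − 6×50 / (6×35) = 1 − 300/210 ≈ -0.429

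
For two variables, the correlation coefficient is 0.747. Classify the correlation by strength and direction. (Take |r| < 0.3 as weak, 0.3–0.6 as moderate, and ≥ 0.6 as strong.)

r = 0.747 > 0 so the relationship is positive.
|r| = 0.747, which falls in the strong range.

strong positive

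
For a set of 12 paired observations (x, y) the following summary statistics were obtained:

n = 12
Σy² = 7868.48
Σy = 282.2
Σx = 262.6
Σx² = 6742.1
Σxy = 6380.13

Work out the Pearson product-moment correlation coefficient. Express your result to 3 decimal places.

r = (nΣxy − ΣxΣy) / √[(nΣx² − (Σx)²)(nΣy² − (Σy)²)]
Numerator: 12×6380.13 − 262.6×282.2 = 2455.84
Denominator: √[(80905.2 − 68958.76)(94421.76 − 79636.84)] = √[11946.44 × 14784.92] = 13290.1151
r = 2455.84 / 13290.1151 ≈ 0.185

0.185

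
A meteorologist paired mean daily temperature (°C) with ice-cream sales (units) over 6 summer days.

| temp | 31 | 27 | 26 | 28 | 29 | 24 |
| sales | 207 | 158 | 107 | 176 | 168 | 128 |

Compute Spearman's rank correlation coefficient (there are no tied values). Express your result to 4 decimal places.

Rank temp: 6, 3, 2, 4, 5, 1
Rank sales: 6, 3, 1, 5, 4, 2
d = rank(temp) − rank(sales): 0, 0, 1, -1, 1, -1; Σd² = 4
ρ = 1 − 6Σd² / [n(n²−1)] = 1 − 6×4 / (6×35) = 1 − 24/210 ≈ 0.8857

0.8857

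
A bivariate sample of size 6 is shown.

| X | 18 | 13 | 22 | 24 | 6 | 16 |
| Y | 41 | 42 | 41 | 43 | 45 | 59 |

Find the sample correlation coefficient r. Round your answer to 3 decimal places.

n = 6, ΣX = 99, ΣY = 271, ΣX² = 1845, ΣY² = 12481, ΣXY = 4432
nΣXY − ΣXΣY = 26592 − 26829 = -237
nΣX² − (ΣX)² = 11070 − 9801 = 1269; nΣY² − (ΣY)² = 74886 − 73441 = 1445
r = -237 / √(1269 × 1445) = -237 / 1354.1436 ≈ -0.175

-0.175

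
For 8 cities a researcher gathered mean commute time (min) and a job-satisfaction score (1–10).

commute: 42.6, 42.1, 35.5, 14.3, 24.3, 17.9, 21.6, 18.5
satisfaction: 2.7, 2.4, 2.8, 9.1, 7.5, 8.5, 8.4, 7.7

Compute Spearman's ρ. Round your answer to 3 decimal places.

-0.952

Rank commute: 8, 7, 6, 1, 5, 2, 4, 3
Rank satisfaction: 2, 1, 3, 8, 4, 7, 6, 5
d = rank(commute) − rank(satisfaction): 6, 6, 3, -7, 1, -5, -2, -2; Σd² = 164
ρ = 1 − 6Σd² / [n(n²−1)] = 1 − 6×164 / (8×63) = 1 − 984/504 ≈ -0.952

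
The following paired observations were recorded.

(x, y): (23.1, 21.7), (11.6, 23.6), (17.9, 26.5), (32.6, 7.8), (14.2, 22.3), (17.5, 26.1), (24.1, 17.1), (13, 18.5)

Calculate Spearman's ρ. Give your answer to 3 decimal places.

Rank x: 6, 1, 5, 8, 3, 4, 7, 2
Rank y: 4, 6, 8, 1, 5, 7, 2, 3
d = rank(x) − rank(y): 2, -5, -3, 7, -2, -3, 5, -1; Σd² = 126
ρ = 1 − 6Σd² / [n(n²−1)] = 1 − 6×126 / (8×63) = 1 − 756/504 ≈ -0.500

-0.500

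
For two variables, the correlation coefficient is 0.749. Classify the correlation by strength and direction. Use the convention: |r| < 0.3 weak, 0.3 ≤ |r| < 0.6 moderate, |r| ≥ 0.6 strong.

strong positive

r = 0.749 > 0 so the relationship is positive.
|r| = 0.749, which falls in the strong range.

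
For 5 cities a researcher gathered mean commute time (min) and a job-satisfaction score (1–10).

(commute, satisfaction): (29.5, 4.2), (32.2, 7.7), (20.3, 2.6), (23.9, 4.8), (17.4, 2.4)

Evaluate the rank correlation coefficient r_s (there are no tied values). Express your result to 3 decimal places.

0.900

Rank commute: 4, 5, 2, 3, 1
Rank satisfaction: 3, 5, 2, 4, 1
d = rank(commute) − rank(satisfaction): 1, 0, 0, -1, 0; Σd² = 2
ρ = 1 − 6Σd² / [n(n²−1)] = 1 − 6×2 / (5×24) = 1 − 12/120 ≈ 0.900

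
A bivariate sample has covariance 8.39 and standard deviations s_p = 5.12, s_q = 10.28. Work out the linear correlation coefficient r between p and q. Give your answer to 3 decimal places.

r = Cov(p,q) / (s_p · s_q) = 8.39 / (5.12 × 10.28)
  = 8.39 / 52.6336 ≈ 0.159

0.159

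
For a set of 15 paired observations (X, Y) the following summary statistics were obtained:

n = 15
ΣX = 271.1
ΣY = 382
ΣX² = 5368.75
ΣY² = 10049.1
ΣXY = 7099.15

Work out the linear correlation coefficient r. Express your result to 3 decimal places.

0.503

r = (nΣXY − ΣXΣY) / √[(nΣX² − (ΣX)²)(nΣY² − (ΣY)²)]
Numerator: 15×7099.15 − 271.1×382 = 2927.05
Denominator: √[(80531.25 − 73495.21)(150736.5 − 145924)] = √[7036.04 × 4812.5] = 5819.0156
r = 2927.05 / 5819.0156 ≈ 0.503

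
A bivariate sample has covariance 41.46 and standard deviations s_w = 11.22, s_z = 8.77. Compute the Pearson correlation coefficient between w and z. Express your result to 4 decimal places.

0.4213

r = Cov(w,z) / (s_w · s_z) = 41.46 / (11.22 × 8.77)
  = 41.46 / 98.3994 ≈ 0.4213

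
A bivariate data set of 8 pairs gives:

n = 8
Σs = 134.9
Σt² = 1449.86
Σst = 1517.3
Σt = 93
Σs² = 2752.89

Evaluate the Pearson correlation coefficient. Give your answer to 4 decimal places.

r = (nΣst − ΣsΣt) / √[(nΣs² − (Σs)²)(nΣt² − (Σt)²)]
Numerator: 8×1517.3 − 134.9×93 = -407.3
Denominator: √[(22023.12 − 18198.01)(11598.88 − 8649)] = √[3825.11 × 2949.88] = 3359.1093
r = -407.3 / 3359.1093 ≈ -0.1213

-0.1213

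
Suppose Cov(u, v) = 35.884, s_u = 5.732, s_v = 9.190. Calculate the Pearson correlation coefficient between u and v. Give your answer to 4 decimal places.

r = Cov(u,v) / (s_u · s_v) = 35.884 / (5.732 × 9.190)
  = 35.884 / 52.6771 ≈ 0.6812

0.6812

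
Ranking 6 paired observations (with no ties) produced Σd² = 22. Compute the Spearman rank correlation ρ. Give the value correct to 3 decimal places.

0.371

ρ = 1 − 6Σd² / [n(n²−1)] = 1 − 6×22 / (6×35)
  = 1 − 132/210 = 1 − 0.6286 ≈ 0.371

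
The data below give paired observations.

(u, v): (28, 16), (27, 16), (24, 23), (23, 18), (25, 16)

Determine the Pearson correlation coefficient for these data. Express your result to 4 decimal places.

n = 5, Σu = 127, Σv = 89, Σu² = 3243, Σv² = 1621, Σuv = 2246
nΣuv − ΣuΣv = 11230 − 11303 = -73
nΣu² − (Σu)² = 16215 − 16129 = 86; nΣv² − (Σv)² = 8105 − 7921 = 184
r = -73 / √(86 × 184) = -73 / 125.7935 ≈ -0.5803

-0.5803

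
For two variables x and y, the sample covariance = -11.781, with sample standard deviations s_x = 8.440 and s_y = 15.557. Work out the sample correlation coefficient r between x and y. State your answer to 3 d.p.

r = Cov(x,y) / (s_x · s_y) = -11.781 / (8.440 × 15.557)
  = -11.781 / 131.3011 ≈ -0.090

-0.090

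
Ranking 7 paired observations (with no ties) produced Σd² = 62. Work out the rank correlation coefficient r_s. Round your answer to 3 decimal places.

-0.107

ρ = 1 − 6Σd² / [n(n²−1)] = 1 − 6×62 / (7×48)
  = 1 − 372/336 = 1 − 1.1071 ≈ -0.107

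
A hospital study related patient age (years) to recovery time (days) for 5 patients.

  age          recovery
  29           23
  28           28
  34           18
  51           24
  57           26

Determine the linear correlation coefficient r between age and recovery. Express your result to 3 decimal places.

0.163

n = 5, Σx = 199, Σy = 119, Σx² = 8631, Σy² = 2889, Σxy = 4769
nΣxy − ΣxΣy = 23845 − 23681 = 164
nΣx² − (Σx)² = 43155 − 39601 = 3554; nΣy² − (Σy)² = 14445 − 14161 = 284
r = 164 / √(3554 × 284) = 164 / 1004.6572 ≈ 0.163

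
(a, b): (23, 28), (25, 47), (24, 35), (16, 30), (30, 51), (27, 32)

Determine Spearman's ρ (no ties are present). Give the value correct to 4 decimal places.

0.7714

Rank a: 2, 4, 3, 1, 6, 5
Rank b: 1, 5, 4, 2, 6, 3
d = rank(a) − rank(b): 1, -1, -1, -1, 0, 2; Σd² = 8
ρ = 1 − 6Σd² / [n(n²−1)] = 1 − 6×8 / (6×35) = 1 − 48/210 ≈ 0.7714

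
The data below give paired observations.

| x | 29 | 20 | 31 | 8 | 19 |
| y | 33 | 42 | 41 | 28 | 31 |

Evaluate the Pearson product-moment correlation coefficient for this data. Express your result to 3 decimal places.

n = 5, Σx = 107, Σy = 175, Σx² = 2627, Σy² = 6279, Σxy = 3881
nΣxy − ΣxΣy = 19405 − 18725 = 680
nΣx² − (Σx)² = 13135 − 11449 = 1686; nΣy² − (Σy)² = 31395 − 30625 = 770
r = 680 / √(1686 × 770) = 680 / 1139.3946 ≈ 0.597

0.597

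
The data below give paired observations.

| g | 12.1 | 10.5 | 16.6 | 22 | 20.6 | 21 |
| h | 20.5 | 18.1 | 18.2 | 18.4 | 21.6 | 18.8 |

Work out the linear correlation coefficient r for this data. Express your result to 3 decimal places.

0.118

n = 6, Σg = 102.8, Σh = 115.6, Σg² = 1881.58, Σh² = 2237.66, Σgh = 1984.78
nΣgh − ΣgΣh = 11908.68 − 11883.68 = 25
nΣg² − (Σg)² = 11289.48 − 10567.84 = 721.64; nΣh² − (Σh)² = 13425.96 − 13363.36 = 62.6
r = 25 / √(721.64 × 62.6) = 25 / 212.5433 ≈ 0.118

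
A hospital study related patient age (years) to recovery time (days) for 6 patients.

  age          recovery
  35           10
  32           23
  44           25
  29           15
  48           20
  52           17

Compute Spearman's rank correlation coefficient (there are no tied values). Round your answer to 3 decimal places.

Rank age: 3, 2, 4, 1, 5, 6
Rank recovery: 1, 5, 6, 2, 4, 3
d = rank(age) − rank(recovery): 2, -3, -2, -1, 1, 3; Σd² = 28
ρ = 1 − 6Σd² / [n(n²−1)] = 1 − 6×28 / (6×35) = 1 − 168/210 ≈ 0.200

0.200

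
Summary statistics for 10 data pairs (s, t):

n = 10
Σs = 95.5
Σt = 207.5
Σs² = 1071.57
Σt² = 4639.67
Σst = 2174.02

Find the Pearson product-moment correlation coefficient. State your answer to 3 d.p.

0.833

r = (nΣst − ΣsΣt) / √[(nΣs² − (Σs)²)(nΣt² − (Σt)²)]
Numerator: 10×2174.02 − 95.5×207.5 = 1923.95
Denominator: √[(10715.7 − 9120.25)(46396.7 − 43056.25)] = √[1595.45 × 3340.45] = 2308.5755
r = 1923.95 / 2308.5755 ≈ 0.833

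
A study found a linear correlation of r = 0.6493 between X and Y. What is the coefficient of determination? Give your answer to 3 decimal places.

r² = (0.6493)² = 0.422

0.422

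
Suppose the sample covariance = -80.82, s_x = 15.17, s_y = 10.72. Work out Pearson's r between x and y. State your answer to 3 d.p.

-0.497

r = Cov(x,y) / (s_x · s_y) = -80.82 / (15.17 × 10.72)
  = -80.82 / 162.6224 ≈ -0.497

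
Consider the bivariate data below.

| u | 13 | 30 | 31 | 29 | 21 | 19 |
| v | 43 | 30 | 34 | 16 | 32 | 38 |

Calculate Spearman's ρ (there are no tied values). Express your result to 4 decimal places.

-0.6000

Rank u: 1, 5, 6, 4, 3, 2
Rank v: 6, 2, 4, 1, 3, 5
d = rank(u) − rank(v): -5, 3, 2, 3, 0, -3; Σd² = 56
ρ = 1 − 6Σd² / [n(n²−1)] = 1 − 6×56 / (6×35) = 1 − 336/210 ≈ -0.6000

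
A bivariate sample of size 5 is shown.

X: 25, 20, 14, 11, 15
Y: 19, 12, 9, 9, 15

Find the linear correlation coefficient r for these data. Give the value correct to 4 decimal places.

n = 5, ΣX = 85, ΣY = 64, ΣX² = 1567, ΣY² = 892, ΣXY = 1165
nΣXY − ΣXΣY = 5825 − 5440 = 385
nΣX² − (ΣX)² = 7835 − 7225 = 610; nΣY² − (ΣY)² = 4460 − 4096 = 364
r = 385 / √(610 × 364) = 385 / 471.2112 ≈ 0.8170

0.8170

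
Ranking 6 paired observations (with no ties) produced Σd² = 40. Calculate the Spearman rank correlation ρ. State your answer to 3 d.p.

-0.143

ρ = 1 − 6Σd² / [n(n²−1)] = 1 − 6×40 / (6×35)
  = 1 − 240/210 = 1 − 1.1429 ≈ -0.143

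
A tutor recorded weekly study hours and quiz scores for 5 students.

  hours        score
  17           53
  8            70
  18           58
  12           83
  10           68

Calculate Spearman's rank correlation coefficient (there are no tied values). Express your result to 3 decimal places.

-0.600

Rank hours: 4, 1, 5, 3, 2
Rank score: 1, 4, 2, 5, 3
d = rank(hours) − rank(score): 3, -3, 3, -2, -1; Σd² = 32
ρ = 1 − 6Σd² / [n(n²−1)] = 1 − 6×32 / (5×24) = 1 − 192/120 ≈ -0.600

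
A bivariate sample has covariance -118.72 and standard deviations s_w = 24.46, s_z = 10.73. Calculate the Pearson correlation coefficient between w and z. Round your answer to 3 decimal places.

r = Cov(w,z) / (s_w · s_z) = -118.72 / (24.46 × 10.73)
  = -118.72 / 262.4558 ≈ -0.452

-0.452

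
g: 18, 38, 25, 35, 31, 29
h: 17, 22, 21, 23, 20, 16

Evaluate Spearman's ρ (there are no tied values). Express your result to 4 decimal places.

Rank g: 1, 6, 2, 5, 4, 3
Rank h: 2, 5, 4, 6, 3, 1
d = rank(g) − rank(h): -1, 1, -2, -1, 1, 2; Σd² = 12
ρ = 1 − 6Σd² / [n(n²−1)] = 1 − 6×12 / (6×35) = 1 − 72/210 ≈ 0.6571

0.6571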